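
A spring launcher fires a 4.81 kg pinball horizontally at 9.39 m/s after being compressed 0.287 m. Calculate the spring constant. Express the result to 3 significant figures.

k = 5150 N/m

Spring PE at full compression equals KE at release: ½kx² = ½mv²
k = mv²/x² = (4.81)(9.39)²/(0.287)² = 5149 N/m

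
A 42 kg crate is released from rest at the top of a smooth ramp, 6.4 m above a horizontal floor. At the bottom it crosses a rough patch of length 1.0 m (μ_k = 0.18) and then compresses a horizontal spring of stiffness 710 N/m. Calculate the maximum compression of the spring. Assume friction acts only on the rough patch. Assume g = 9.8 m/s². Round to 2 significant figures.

Initial energy: E₁ = mgh = (42)(9.8)(6.4) = 2634.2 J
Friction removes W_f = μ_k mg d = (0.18)(42)(9.8)(1.0) = 74.09 J
Energy reaching the spring: E = 2634.2 − 74.09 = 2560.2 J
At max compression ½kx² = E ⇒ x = √(2E/k) = √(2 × 2560.2/710) = 2.685 m

x = 2.7 m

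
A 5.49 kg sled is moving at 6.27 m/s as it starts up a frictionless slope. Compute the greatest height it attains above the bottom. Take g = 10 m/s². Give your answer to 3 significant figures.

h = 1.97 m

By energy conservation, ½mv² = mgh
h = v²/(2g) = 6.27²/(2 × 10) = 1.966 m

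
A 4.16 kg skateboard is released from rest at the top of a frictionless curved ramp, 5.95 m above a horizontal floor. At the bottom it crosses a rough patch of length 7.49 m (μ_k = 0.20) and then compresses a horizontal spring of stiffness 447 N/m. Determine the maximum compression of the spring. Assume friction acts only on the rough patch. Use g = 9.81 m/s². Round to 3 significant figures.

Initial energy: E₁ = mgh = (4.16)(9.81)(5.95) = 242.82 J
Friction removes W_f = μ_k mg d = (0.20)(4.16)(9.81)(7.49) = 61.13 J
Energy reaching the spring: E = 242.82 − 61.13 = 181.68 J
At max compression ½kx² = E ⇒ x = √(2E/k) = √(2 × 181.68/447) = 0.9016 m

x = 0.902 m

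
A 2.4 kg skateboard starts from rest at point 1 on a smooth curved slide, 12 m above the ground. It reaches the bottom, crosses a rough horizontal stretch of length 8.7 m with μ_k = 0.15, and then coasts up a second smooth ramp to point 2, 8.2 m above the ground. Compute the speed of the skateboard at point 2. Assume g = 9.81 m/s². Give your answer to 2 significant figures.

v = 7.0 m/s

Energy at 1: mgh₁ = (2.4)(9.81)(12) = 282.53 J
Friction loss: W_f = μ_k mg d = 30.72 J
At 2: ½mv² + mgh₂ = mgh₁ − W_f
½mv² = 282.53 − 30.72 − 193.06 = 58.742 J
v = √(2 × 58.742/2.4) = 6.997 m/s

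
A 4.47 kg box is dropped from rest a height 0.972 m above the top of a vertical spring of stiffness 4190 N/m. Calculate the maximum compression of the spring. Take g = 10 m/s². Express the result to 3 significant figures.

Take the reference level at the top of the uncompressed spring. At max compression the box has fallen H + x and is momentarily at rest:
mg(H + x) = ½kx²
½(4190)x² − (4.47)(10)x − (4.47)(10)(0.972) = 0
2095x² − 44.70x − 43.45 = 0
x = [44.70 + √(1998 + 364098)]/(2 × 2095) = 0.1551 m

x = 0.155 m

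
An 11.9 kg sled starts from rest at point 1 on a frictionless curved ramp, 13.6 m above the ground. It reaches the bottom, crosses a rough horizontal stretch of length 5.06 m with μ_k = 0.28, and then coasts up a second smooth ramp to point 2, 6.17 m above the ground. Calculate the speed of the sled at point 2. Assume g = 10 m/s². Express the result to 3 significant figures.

Energy at 1: mgh₁ = (11.9)(10)(13.6) = 1618.4 J
Friction loss: W_f = μ_k mg d = 168.6 J
At 2: ½mv² + mgh₂ = mgh₁ − W_f
½mv² = 1618.4 − 168.6 − 734.23 = 715.57 J
v = √(2 × 715.57/11.9) = 10.97 m/s

v = 11.0 m/s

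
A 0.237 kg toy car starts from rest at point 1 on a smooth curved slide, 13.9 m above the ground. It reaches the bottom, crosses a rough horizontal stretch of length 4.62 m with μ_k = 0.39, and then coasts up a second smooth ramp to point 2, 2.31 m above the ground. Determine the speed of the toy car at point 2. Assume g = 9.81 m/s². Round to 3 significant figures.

Energy at 1: mgh₁ = (0.237)(9.81)(13.9) = 32.317 J
Friction loss: W_f = μ_k mg d = 4.189 J
At 2: ½mv² + mgh₂ = mgh₁ − W_f
½mv² = 32.317 − 4.189 − 5.3707 = 22.757 J
v = √(2 × 22.757/0.237) = 13.86 m/s

v = 13.9 m/s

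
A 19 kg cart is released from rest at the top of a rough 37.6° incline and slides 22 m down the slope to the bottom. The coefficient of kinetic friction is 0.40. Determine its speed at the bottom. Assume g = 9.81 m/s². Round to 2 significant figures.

Taking the bottom as reference, mgh = ½mv² + μ_k N L with h = L sinθ, N = mg cosθ:
mgh = mgL sinθ = (19)(9.81)(22)sin37.6° = 2501.9 J
W_f = μ_k mg cosθ · L = (0.40)(19)(9.81)cos37.6°·22 = 1300 J
½mv² = 2501.9 − 1300 = 1202.4 J
v = √(2 × 1202.4/19) = 11.25 m/s

v = 11 m/s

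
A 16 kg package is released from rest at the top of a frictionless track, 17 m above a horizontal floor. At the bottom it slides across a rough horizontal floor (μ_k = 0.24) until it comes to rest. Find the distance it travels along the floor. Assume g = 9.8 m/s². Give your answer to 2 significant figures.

d = 71 m

Energy bookkeeping (friction removes W_f = μ_k N d):
At rest all PE has been dissipated by friction: mgh = μ_k m g d
d = h/μ_k = 17/0.24 = 70.83 m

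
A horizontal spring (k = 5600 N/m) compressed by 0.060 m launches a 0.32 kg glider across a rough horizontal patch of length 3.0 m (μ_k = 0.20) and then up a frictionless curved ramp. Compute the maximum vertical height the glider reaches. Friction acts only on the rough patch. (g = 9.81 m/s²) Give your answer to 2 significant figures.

h = 2.6 m

Spring energy: E₀ = ½kx² = ½(5600)(0.060)² = 10.080 J
Friction: W_f = μ_k mg d = (0.20)(0.32)(9.81)(3.0) = 1.884 J
Energy at base of ramp: E = 10.080 − 1.884 = 8.1965 J
At max height all remaining energy is PE: mgh = E ⇒ h = E/(mg) = 8.1965/(0.32 × 9.81) = 2.611 m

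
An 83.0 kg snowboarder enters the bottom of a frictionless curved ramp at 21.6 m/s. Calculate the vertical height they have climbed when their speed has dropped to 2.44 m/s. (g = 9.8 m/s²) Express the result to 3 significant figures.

h = 23.5 m

Energy balance between the two points: ½mv₁² = ½mv₂² + mgh
h = (v₁² − v₂²)/(2g) = (21.6² − 2.44²)/(2 × 9.8) = 23.50 m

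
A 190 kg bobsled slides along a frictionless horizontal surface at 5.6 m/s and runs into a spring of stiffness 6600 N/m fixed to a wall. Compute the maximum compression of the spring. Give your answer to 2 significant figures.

All KE is stored as spring PE at maximum compression: ½mv² = ½kx²
x = v√(m/k) = 5.6 × √(190/6600) = 0.9502 m

x = 0.95 m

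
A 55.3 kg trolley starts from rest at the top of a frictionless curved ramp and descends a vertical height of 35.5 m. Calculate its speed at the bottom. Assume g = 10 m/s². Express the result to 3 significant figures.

Equating total energy at the two states: mgh = ½mv²
The mass cancels from both sides.
v = √(2gh) = √(2 × 10 × 35.5) = √710.00 = 26.65 m/s

v = 26.6 m/s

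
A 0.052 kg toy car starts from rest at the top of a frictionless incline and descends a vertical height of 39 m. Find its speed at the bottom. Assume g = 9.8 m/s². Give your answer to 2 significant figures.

v = 28 m/s

Mechanical energy is conserved (no friction): mgh = ½mv²
v = √(2gh) = √(2 × 9.8 × 39) = √764.40 = 27.65 m/s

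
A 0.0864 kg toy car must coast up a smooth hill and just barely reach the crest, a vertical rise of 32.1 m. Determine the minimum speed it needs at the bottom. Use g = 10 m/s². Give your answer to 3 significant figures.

At the top it is momentarily at rest, so all KE converts to PE: ½mv² = mgh
v = √(2gh) = √(2 × 10 × 32.1) = 25.34 m/s

v = 25.3 m/s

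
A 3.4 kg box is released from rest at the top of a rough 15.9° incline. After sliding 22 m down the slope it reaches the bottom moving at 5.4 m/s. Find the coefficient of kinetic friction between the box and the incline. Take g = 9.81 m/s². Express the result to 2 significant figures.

mgh = ½mv² + μ_k (mg cosθ) L, with h = L sinθ
mgL sinθ = 201.03 J; ½mv² = 49.572 J
W_f = 201.03 − 49.572 = 151.5 J
μ_k = W_f/(mg cosθ · L) = 151.5/(32.08 × 22) = 0.2146

μ_k = 0.21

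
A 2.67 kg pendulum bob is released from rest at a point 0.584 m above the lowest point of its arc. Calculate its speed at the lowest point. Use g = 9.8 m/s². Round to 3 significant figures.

v = 3.38 m/s

By conservation of mechanical energy, mgh = ½mv²
v = √(2gh) = √(2 × 9.8 × 0.584) = √11.446 = 3.383 m/s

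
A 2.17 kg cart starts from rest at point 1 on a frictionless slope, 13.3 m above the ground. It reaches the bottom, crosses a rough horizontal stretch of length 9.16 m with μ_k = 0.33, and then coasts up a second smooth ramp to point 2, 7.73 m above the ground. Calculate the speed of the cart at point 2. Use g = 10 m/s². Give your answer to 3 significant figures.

Energy at 1: mgh₁ = (2.17)(10)(13.3) = 288.61 J
Friction loss: W_f = μ_k mg d = 65.59 J
At 2: ½mv² + mgh₂ = mgh₁ − W_f
½mv² = 288.61 − 65.59 − 167.74 = 55.274 J
v = √(2 × 55.274/2.17) = 7.138 m/s

v = 7.14 m/s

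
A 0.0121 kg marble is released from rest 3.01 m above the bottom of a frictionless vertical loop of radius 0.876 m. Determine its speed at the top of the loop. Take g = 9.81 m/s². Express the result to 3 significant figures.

Energy conservation: mgh = ½mv_top² + mg(2r)
v_top² = 2g(h − 2r) = 2(9.81)(3.01 − 1.752) = 24.68
v_top = 4.968 m/s

v = 4.97 m/s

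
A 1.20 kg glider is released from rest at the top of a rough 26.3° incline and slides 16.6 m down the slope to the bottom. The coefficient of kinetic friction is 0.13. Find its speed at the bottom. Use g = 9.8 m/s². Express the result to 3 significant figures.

v = 10.3 m/s

Work–energy: mg(L sinθ) − μ_k(mg cosθ)L = ½mv²
mgh = mgL sinθ = (1.20)(9.8)(16.6)sin26.3° = 86.495 J
W_f = μ_k mg cosθ · L = (0.13)(1.20)(9.8)cos26.3°·16.6 = 22.75 J
½mv² = 86.495 − 22.75 = 63.743 J
v = √(2 × 63.743/1.20) = 10.31 m/s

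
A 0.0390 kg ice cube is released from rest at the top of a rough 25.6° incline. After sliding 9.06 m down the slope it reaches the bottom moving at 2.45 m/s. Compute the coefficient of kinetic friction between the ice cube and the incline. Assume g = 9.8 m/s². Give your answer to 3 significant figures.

μ_k = 0.442

The energy dissipated by friction is the PE lost minus the KE gained:
mgL sinθ = 1.4962 J; ½mv² = 0.11705 J
W_f = 1.4962 − 0.11705 = 1.379 J
μ_k = W_f/(mg cosθ · L) = 1.379/(0.3447 × 9.06) = 0.4416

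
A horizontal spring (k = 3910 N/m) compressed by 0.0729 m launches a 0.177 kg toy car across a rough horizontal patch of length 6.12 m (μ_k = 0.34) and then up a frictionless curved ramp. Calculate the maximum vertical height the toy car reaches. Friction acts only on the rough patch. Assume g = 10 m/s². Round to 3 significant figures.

Spring energy: E₀ = ½kx² = ½(3910)(0.0729)² = 10.390 J
Friction: W_f = μ_k mg d = (0.34)(0.177)(10)(6.12) = 3.683 J
Energy at base of ramp: E = 10.390 − 3.683 = 6.7067 J
At max height all remaining energy is PE: mgh = E ⇒ h = E/(mg) = 6.7067/(0.177 × 10) = 3.789 m

h = 3.79 m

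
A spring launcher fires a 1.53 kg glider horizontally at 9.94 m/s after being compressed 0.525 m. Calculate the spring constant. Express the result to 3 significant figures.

Energy stored in the spring equals the launch KE: ½kx² = ½mv²
k = mv²/x² = (1.53)(9.94)²/(0.525)² = 548.5 N/m

k = 548 N/m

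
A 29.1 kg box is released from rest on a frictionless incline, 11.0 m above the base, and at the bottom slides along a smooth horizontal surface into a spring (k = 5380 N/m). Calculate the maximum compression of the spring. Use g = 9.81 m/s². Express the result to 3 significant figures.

Energy conservation (no friction) from release to max compression: mgh = ½kx²
x = √(2mgh/k) = √(2 × 29.1 × 9.81 × 11.0 / 5380) = 1.080 m

x = 1.08 m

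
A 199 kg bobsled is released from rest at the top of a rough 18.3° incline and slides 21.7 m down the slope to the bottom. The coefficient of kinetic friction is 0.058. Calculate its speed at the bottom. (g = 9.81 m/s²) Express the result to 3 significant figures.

v = 10.5 m/s

Taking the bottom as reference, mgh = ½mv² + μ_k N L with h = L sinθ, N = mg cosθ:
mgh = mgL sinθ = (199)(9.81)(21.7)sin18.3° = 13302 J
W_f = μ_k mg cosθ · L = (0.058)(199)(9.81)cos18.3°·21.7 = 2333 J
½mv² = 13302 − 2333 = 10969 J
v = √(2 × 10969/199) = 10.50 m/s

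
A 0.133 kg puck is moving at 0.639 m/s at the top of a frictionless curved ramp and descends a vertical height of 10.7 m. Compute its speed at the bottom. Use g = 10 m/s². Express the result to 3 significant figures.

By conservation of mechanical energy, ½mv₀² + mgh = ½mv²
v² = v₀² + 2gh = (0.639)² + 2(10)(10.7) = 214.41
v = √214.41 = 14.64 m/s

v = 14.6 m/s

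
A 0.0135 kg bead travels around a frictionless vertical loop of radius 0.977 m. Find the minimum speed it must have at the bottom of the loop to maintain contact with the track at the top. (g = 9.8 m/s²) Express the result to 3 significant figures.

At the top: mg = mv_top²/r ⇒ v_top² = gr = 9.575 m²/s²
Energy from bottom to top (height 2r): ½mv_bot² = ½mv_top² + mg(2r)
v_bot² = gr + 4gr = 5gr = 47.87
v_bot = √(5gr) = 6.919 m/s

v = 6.92 m/s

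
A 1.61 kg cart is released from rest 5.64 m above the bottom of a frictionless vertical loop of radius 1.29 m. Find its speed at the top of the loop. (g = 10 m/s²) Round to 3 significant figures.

Energy conservation: mgh = ½mv_top² + mg(2r)
v_top² = 2g(h − 2r) = 2(10)(5.64 − 2.580) = 61.20
v_top = 7.823 m/s

v = 7.82 m/s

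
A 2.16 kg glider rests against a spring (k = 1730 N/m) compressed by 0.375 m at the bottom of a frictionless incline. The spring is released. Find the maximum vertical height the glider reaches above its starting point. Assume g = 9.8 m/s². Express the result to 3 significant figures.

At maximum height the glider is at rest, so ½kx² = mgh
h = kx²/(2mg) = (1730)(0.375)²/(2 × 2.16 × 9.8) = 5.746 m

h = 5.75 m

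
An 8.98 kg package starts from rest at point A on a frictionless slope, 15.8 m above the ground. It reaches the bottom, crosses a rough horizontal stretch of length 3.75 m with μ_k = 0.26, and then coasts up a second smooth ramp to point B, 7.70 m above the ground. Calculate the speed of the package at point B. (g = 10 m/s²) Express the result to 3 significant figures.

v = 11.9 m/s

Energy at A: mgh₁ = (8.98)(10)(15.8) = 1418.8 J
Friction loss: W_f = μ_k mg d = 87.55 J
At B: ½mv² + mgh₂ = mgh₁ − W_f
½mv² = 1418.8 − 87.55 − 691.46 = 639.83 J
v = √(2 × 639.83/8.98) = 11.94 m/s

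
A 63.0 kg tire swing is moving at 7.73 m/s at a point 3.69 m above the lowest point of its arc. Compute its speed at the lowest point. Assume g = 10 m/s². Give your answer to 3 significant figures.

v = 11.6 m/s

Energy conservation between the two points: ½mv₀² + mgh = ½mv²
v² = v₀² + 2gh = (7.73)² + 2(10)(3.69) = 133.55
v = √133.55 = 11.56 m/s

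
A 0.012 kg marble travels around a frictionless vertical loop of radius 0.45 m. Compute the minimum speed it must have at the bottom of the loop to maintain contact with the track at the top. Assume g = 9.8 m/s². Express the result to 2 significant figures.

At the top: mg = mv_top²/r ⇒ v_top² = gr = 4.410 m²/s²
Energy from bottom to top (height 2r): ½mv_bot² = ½mv_top² + mg(2r)
v_bot² = gr + 4gr = 5gr = 22.05
v_bot = √(5gr) = 4.696 m/s

v = 4.7 m/s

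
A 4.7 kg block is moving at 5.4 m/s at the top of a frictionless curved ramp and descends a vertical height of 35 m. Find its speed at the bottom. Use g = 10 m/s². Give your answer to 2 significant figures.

v = 27 m/s

Energy conservation between the two points: ½mv₀² + mgh = ½mv²
v² = v₀² + 2gh = (5.4)² + 2(10)(35) = 729.16
v = √729.16 = 27.00 m/s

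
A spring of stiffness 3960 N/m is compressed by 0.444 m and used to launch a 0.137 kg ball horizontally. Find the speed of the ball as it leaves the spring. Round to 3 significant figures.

v = 75.5 m/s

Spring PE converts entirely to kinetic energy: ½kx² = ½mv²
v = x√(k/m) = 0.444 × √(3960/0.137) = 75.49 m/s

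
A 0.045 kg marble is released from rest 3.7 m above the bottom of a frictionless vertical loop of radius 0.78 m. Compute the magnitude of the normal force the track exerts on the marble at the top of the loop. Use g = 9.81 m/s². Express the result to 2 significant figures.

Energy from release to top (height 2r): mgh = ½mv_top² + mg(2r)
v_top² = 2g(h − 2r) = 2(9.81)(3.7 − 1.560) = 41.987 m²/s²
At the top, both N and weight point toward the centre: N + mg = mv_top²/r
N = m(v_top²/r − g) = 0.045(41.987/0.78 − 9.81) = 1.981 N

N = 2.0 N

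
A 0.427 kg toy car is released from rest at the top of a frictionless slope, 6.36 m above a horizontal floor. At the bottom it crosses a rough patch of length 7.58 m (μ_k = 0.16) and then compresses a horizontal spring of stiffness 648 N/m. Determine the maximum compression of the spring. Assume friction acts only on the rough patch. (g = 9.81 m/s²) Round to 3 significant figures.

Initial energy: E₁ = mgh = (0.427)(9.81)(6.36) = 26.641 J
Friction removes W_f = μ_k mg d = (0.16)(0.427)(9.81)(7.58) = 5.080 J
Energy reaching the spring: E = 26.641 − 5.080 = 21.561 J
At max compression ½kx² = E ⇒ x = √(2E/k) = √(2 × 21.561/648) = 0.2580 m

x = 0.258 m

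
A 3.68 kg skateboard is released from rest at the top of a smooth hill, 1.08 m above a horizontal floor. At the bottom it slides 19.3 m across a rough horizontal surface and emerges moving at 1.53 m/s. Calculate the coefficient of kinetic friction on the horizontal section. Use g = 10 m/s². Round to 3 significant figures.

Energy bookkeeping (friction removes W_f = μ_k N d):
mgh = ½mv² + μ_k m g d
mgh = 39.744 J; ½mv² = 4.3073 J
W_f = 39.744 − 4.3073 = 35.44 J
μ_k = W_f/(mg·d) = 35.44/(36.80 × 19.3) = 0.04989

μ_k = 0.0499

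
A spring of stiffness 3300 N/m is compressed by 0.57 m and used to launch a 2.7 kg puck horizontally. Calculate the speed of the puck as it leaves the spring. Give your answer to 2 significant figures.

v = 20 m/s

Spring PE converts entirely to kinetic energy: ½kx² = ½mv²
v = x√(k/m) = 0.57 × √(3300/2.7) = 19.93 m/s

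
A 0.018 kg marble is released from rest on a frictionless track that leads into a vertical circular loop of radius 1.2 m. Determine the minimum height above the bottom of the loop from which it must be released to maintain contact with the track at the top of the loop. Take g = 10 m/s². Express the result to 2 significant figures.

At the top, for minimum speed gravity alone supplies the centripetal force: mg = mv_top²/r ⇒ v_top² = gr = 12.00 m²/s²
Energy conservation from release height h to the top (height 2r): mgh = ½mv_top² + mg(2r)
h = v_top²/(2g) + 2r = r/2 + 2r = 5r/2 = 3.000 m

h = 3.0 m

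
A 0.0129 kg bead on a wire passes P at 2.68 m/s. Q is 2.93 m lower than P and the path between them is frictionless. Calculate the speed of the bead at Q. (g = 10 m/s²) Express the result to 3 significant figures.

v = 8.11 m/s

By conservation of mechanical energy, ½mv₀² + mgh = ½mv²
v² = v₀² + 2gh = (2.68)² + 2(10)(2.93) = 65.782
v = √65.782 = 8.111 m/s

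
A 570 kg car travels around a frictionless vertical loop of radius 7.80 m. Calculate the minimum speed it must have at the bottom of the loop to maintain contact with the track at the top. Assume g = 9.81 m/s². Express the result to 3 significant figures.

v = 19.6 m/s

At the top: mg = mv_top²/r ⇒ v_top² = gr = 76.52 m²/s²
Energy from bottom to top (height 2r): ½mv_bot² = ½mv_top² + mg(2r)
v_bot² = gr + 4gr = 5gr = 382.6
v_bot = √(5gr) = 19.56 m/s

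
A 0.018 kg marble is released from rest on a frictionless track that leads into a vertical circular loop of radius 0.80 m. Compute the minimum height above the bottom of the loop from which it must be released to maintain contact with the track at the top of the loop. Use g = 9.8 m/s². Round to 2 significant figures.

At the top, for minimum speed gravity alone supplies the centripetal force: mg = mv_top²/r ⇒ v_top² = gr = 7.840 m²/s²
Energy conservation from release height h to the top (height 2r): mgh = ½mv_top² + mg(2r)
h = v_top²/(2g) + 2r = r/2 + 2r = 5r/2 = 2.000 m

h = 2.0 m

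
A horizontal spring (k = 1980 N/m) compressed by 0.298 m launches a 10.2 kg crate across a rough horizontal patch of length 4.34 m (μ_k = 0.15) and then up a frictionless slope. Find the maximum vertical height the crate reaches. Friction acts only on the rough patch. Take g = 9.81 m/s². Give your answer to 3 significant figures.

h = 0.228 m

Spring energy: E₀ = ½kx² = ½(1980)(0.298)² = 87.916 J
Friction: W_f = μ_k mg d = (0.15)(10.2)(9.81)(4.34) = 65.14 J
Energy at base of ramp: E = 87.916 − 65.14 = 22.776 J
At max height all remaining energy is PE: mgh = E ⇒ h = E/(mg) = 22.776/(10.2 × 9.81) = 0.2276 m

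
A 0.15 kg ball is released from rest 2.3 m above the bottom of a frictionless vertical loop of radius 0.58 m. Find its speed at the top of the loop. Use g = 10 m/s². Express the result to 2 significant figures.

Energy conservation: mgh = ½mv_top² + mg(2r)
v_top² = 2g(h − 2r) = 2(10)(2.3 − 1.160) = 22.80
v_top = 4.775 m/s

v = 4.8 m/s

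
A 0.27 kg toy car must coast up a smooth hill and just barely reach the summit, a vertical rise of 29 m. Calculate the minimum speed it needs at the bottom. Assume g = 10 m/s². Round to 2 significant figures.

At the top it is momentarily at rest, so all KE converts to PE: ½mv² = mgh
v = √(2gh) = √(2 × 10 × 29) = 24.08 m/s

v = 24 m/s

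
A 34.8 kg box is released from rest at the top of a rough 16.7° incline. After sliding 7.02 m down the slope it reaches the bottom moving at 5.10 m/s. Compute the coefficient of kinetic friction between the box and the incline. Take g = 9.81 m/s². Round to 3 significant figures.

μ_k = 0.103

The energy dissipated by friction is the PE lost minus the KE gained:
mgL sinθ = 688.67 J; ½mv² = 452.57 J
W_f = 688.67 − 452.57 = 236.1 J
μ_k = W_f/(mg cosθ · L) = 236.1/(327.0 × 7.02) = 0.1029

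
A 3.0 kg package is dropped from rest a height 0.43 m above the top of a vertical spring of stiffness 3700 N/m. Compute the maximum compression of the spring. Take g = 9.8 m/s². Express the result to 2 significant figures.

Take the reference level at the top of the uncompressed spring. At max compression the package has fallen H + x and is momentarily at rest:
mg(H + x) = ½kx²
½(3700)x² − (3.0)(9.8)x − (3.0)(9.8)(0.43) = 0
1850x² − 29.40x − 12.64 = 0
x = [29.40 + √(864.4 + 93551)]/(2 × 1850) = 0.09099 m

x = 0.091 m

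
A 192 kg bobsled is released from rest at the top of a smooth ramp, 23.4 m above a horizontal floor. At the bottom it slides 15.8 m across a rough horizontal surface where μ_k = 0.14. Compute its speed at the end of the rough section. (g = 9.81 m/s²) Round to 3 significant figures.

v = 20.4 m/s

Energy at the top = energy at the end + work done against friction:
mgh = ½mv² + μ_k m g d
W_f = μ_k mg d = (0.14)(192)(9.81)(15.8) = 4166 J
½mv² = mgh − W_f = 44074 − 4166 = 39908 J
v = √(2 × 39908/192) = 20.39 m/s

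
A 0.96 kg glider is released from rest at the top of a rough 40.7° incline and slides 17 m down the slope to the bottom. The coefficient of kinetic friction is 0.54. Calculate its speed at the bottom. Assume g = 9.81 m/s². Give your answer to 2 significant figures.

v = 9.0 m/s

Energy: mgh = ½mv² + W_f, with h = L sinθ and W_f = μ_k (mg cosθ) L
mgh = mgL sinθ = (0.96)(9.81)(17)sin40.7° = 104.40 J
W_f = μ_k mg cosθ · L = (0.54)(0.96)(9.81)cos40.7°·17 = 65.54 J
½mv² = 104.40 − 65.54 = 38.857 J
v = √(2 × 38.857/0.96) = 8.997 m/s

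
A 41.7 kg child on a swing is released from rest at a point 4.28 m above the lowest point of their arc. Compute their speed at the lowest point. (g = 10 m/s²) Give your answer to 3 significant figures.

v = 9.25 m/s

Energy conservation between the two points: mgh = ½mv²
v = √(2gh) = √(2 × 10 × 4.28) = √85.600 = 9.252 m/s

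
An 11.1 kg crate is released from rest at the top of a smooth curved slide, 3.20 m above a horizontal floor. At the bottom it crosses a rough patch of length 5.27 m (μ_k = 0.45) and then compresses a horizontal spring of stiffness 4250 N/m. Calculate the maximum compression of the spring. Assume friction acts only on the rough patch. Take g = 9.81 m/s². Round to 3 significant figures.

Initial energy: E₁ = mgh = (11.1)(9.81)(3.20) = 348.45 J
Friction removes W_f = μ_k mg d = (0.45)(11.1)(9.81)(5.27) = 258.2 J
Energy reaching the spring: E = 348.45 − 258.2 = 90.216 J
At max compression ½kx² = E ⇒ x = √(2E/k) = √(2 × 90.216/4250) = 0.2060 m

x = 0.206 m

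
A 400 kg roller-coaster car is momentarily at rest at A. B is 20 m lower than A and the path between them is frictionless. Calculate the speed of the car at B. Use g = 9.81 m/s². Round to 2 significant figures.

v = 20 m/s

Energy conservation between the two points: mgh = ½mv²
v = √(2gh) = √(2 × 9.81 × 20) = √392.40 = 19.81 m/s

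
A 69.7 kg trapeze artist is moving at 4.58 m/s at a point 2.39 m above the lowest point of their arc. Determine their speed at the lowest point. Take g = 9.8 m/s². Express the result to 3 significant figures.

Equating total energy at the two states: ½mv₀² + mgh = ½mv²
v² = v₀² + 2gh = (4.58)² + 2(9.8)(2.39) = 67.820
v = √67.820 = 8.235 m/s

v = 8.24 m/s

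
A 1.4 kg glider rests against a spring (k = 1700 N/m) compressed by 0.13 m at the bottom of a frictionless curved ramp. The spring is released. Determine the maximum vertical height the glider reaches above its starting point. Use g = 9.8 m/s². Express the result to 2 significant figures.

Energy conservation from release to the highest point: ½kx² = mgh
h = kx²/(2mg) = (1700)(0.13)²/(2 × 1.4 × 9.8) = 1.047 m

h = 1.0 m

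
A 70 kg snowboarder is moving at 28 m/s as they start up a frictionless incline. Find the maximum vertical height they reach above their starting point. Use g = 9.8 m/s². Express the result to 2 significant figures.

Setting KE at the bottom equal to PE gained: ½mv² = mgh
h = v²/(2g) = 28²/(2 × 9.8) = 40.00 m

h = 40 m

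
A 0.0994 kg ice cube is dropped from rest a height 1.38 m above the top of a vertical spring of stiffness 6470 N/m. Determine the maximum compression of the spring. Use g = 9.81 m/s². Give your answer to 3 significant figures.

Take the reference level at the top of the uncompressed spring. At max compression the cube has fallen H + x and is momentarily at rest:
mg(H + x) = ½kx²
½(6470)x² − (0.0994)(9.81)x − (0.0994)(9.81)(1.38) = 0
3235x² − 0.9751x − 1.346 = 0
x = [0.9751 + √(0.9508 + 17413)]/(2 × 3235) = 0.02055 m

x = 0.0205 m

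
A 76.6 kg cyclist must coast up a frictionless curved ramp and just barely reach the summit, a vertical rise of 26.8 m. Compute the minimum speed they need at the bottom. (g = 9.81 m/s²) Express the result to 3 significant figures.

At the top they are momentarily at rest, so all KE converts to PE: ½mv² = mgh
v = √(2gh) = √(2 × 9.81 × 26.8) = 22.93 m/s

v = 22.9 m/s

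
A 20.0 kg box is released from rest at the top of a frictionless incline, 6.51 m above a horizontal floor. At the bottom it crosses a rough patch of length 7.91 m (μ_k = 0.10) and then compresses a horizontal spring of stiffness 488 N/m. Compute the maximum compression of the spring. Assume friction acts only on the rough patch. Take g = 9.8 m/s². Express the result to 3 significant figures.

x = 2.14 m

Initial energy: E₁ = mgh = (20.0)(9.8)(6.51) = 1276.0 J
Friction removes W_f = μ_k mg d = (0.10)(20.0)(9.8)(7.91) = 155.0 J
Energy reaching the spring: E = 1276.0 − 155.0 = 1120.9 J
At max compression ½kx² = E ⇒ x = √(2E/k) = √(2 × 1120.9/488) = 2.143 m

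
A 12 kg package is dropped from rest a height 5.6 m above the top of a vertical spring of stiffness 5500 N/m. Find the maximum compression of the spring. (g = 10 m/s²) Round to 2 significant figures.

x = 0.52 m

Let x be the compression. The total drop is H + x, and the package is instantaneously at rest at max compression, so energy conservation gives:
mg(H + x) = ½kx²
½(5500)x² − (12)(10)x − (12)(10)(5.6) = 0
2750x² − 120.0x − 672.0 = 0
x = [120.0 + √(14400 + 7.3920e+06)]/(2 × 2750) = 0.5166 m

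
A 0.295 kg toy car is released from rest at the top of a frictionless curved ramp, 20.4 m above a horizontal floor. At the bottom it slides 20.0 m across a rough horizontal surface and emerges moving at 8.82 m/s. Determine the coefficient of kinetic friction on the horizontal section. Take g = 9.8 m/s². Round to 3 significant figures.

μ_k = 0.822

Applying the work–energy principle:
mgh = ½mv² + μ_k m g d
mgh = 58.976 J; ½mv² = 11.474 J
W_f = 58.976 − 11.474 = 47.50 J
μ_k = W_f/(mg·d) = 47.50/(2.891 × 20.0) = 0.8216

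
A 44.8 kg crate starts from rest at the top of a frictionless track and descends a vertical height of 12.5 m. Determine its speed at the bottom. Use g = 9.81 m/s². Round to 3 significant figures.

By conservation of mechanical energy, mgh = ½mv²
v = √(2gh) = √(2 × 9.81 × 12.5) = √245.25 = 15.66 m/s

v = 15.7 m/s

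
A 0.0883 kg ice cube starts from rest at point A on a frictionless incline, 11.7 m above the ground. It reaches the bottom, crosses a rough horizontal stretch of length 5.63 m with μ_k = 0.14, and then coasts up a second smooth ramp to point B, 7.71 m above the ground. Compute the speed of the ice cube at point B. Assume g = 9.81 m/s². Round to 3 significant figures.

v = 7.93 m/s

Energy at A: mgh₁ = (0.0883)(9.81)(11.7) = 10.135 J
Friction loss: W_f = μ_k mg d = 0.6828 J
At B: ½mv² + mgh₂ = mgh₁ − W_f
½mv² = 10.135 − 0.6828 − 6.6786 = 2.7735 J
v = √(2 × 2.7735/0.0883) = 7.926 m/s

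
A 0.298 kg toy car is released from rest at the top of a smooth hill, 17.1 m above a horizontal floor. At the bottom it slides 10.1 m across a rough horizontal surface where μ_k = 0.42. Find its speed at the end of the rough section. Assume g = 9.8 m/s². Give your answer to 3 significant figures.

v = 15.9 m/s

Energy bookkeeping (friction removes W_f = μ_k N d):
mgh = ½mv² + μ_k m g d
W_f = μ_k mg d = (0.42)(0.298)(9.8)(10.1) = 12.39 J
½mv² = mgh − W_f = 49.939 − 12.39 = 37.551 J
v = √(2 × 37.551/0.298) = 15.88 m/s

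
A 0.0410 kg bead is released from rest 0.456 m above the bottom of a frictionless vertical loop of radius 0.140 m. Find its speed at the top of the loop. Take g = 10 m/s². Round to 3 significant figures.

v = 1.88 m/s

Energy conservation: mgh = ½mv_top² + mg(2r)
v_top² = 2g(h − 2r) = 2(10)(0.456 − 0.2800) = 3.520
v_top = 1.876 m/s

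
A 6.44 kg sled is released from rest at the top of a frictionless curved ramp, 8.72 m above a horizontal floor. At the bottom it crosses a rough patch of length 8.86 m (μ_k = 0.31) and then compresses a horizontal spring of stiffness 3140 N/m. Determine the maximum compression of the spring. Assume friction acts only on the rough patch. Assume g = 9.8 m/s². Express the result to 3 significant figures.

x = 0.490 m

Initial energy: E₁ = mgh = (6.44)(9.8)(8.72) = 550.34 J
Friction removes W_f = μ_k mg d = (0.31)(6.44)(9.8)(8.86) = 173.3 J
Energy reaching the spring: E = 550.34 − 173.3 = 376.99 J
At max compression ½kx² = E ⇒ x = √(2E/k) = √(2 × 376.99/3140) = 0.4900 m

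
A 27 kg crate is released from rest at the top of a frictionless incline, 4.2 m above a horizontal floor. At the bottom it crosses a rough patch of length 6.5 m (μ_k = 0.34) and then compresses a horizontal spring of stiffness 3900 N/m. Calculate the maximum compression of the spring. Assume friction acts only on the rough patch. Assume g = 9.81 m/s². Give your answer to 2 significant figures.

x = 0.52 m

Initial energy: E₁ = mgh = (27)(9.81)(4.2) = 1112.5 J
Friction removes W_f = μ_k mg d = (0.34)(27)(9.81)(6.5) = 585.4 J
Energy reaching the spring: E = 1112.5 − 585.4 = 527.09 J
At max compression ½kx² = E ⇒ x = √(2E/k) = √(2 × 527.09/3900) = 0.5199 m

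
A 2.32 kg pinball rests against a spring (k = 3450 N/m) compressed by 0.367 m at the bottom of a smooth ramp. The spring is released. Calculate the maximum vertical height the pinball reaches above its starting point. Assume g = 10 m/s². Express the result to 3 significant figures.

At maximum height the pinball is at rest, so ½kx² = mgh
h = kx²/(2mg) = (3450)(0.367)²/(2 × 2.32 × 10) = 10.01 m

h = 10.0 m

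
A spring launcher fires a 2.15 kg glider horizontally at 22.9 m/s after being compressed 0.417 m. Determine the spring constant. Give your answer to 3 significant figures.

k = 6480 N/m

Energy stored in the spring equals the launch KE: ½kx² = ½mv²
k = mv²/x² = (2.15)(22.9)²/(0.417)² = 6484 N/m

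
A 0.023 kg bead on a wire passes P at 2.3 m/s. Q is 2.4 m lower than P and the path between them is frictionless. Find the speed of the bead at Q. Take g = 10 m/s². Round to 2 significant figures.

v = 7.3 m/s

Mechanical energy is conserved (no friction): ½mv₀² + mgh = ½mv²
The mass cancels from both sides.
v² = v₀² + 2gh = (2.3)² + 2(10)(2.4) = 53.290
v = √53.290 = 7.300 m/s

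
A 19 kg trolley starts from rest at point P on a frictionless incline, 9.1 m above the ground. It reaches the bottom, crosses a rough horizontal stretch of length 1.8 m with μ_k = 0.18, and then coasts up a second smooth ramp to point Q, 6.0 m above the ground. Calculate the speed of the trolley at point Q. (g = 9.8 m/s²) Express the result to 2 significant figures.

v = 7.4 m/s

Energy at P: mgh₁ = (19)(9.8)(9.1) = 1694.4 J
Friction loss: W_f = μ_k mg d = 60.33 J
At Q: ½mv² + mgh₂ = mgh₁ − W_f
½mv² = 1694.4 − 60.33 − 1117.2 = 516.89 J
v = √(2 × 516.89/19) = 7.376 m/s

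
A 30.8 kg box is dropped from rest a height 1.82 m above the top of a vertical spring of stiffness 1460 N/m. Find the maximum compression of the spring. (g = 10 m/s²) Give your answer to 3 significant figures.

Let x be the compression. The total drop is H + x, and the box is instantaneously at rest at max compression, so energy conservation gives:
mg(H + x) = ½kx²
½(1460)x² − (30.8)(10)x − (30.8)(10)(1.82) = 0
730.0x² − 308.0x − 560.6 = 0
x = [308.0 + √(94864 + 1.6368e+06)]/(2 × 730.0) = 1.112 m

x = 1.11 m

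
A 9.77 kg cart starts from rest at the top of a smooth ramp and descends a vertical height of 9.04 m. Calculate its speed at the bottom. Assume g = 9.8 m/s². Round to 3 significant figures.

Mechanical energy is conserved (no friction): mgh = ½mv²
The mass cancels from both sides.
v = √(2gh) = √(2 × 9.8 × 9.04) = √177.18 = 13.31 m/s

v = 13.3 m/s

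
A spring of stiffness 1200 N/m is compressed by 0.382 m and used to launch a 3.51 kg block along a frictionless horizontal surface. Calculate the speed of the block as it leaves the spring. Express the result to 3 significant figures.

Conservation of energy: ½kx² = ½mv²
v = x√(k/m) = 0.382 × √(1200/3.51) = 7.063 m/s

v = 7.06 m/s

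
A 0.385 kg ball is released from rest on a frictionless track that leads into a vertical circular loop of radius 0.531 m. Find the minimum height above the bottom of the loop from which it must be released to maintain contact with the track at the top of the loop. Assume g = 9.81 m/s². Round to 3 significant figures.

At the top, for minimum speed gravity alone supplies the centripetal force: mg = mv_top²/r ⇒ v_top² = gr = 5.209 m²/s²
Energy conservation from release height h to the top (height 2r): mgh = ½mv_top² + mg(2r)
h = v_top²/(2g) + 2r = r/2 + 2r = 5r/2 = 1.328 m

h = 1.33 m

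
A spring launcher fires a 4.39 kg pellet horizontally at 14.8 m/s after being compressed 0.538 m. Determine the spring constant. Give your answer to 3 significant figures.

½kx² = ½mv²
k = mv²/x² = (4.39)(14.8)²/(0.538)² = 3322 N/m

k = 3320 N/m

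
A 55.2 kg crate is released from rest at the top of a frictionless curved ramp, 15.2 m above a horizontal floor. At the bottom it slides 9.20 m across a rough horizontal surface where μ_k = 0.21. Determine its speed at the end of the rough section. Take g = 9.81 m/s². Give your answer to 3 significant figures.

Energy bookkeeping (friction removes W_f = μ_k N d):
mgh = ½mv² + μ_k m g d
W_f = μ_k mg d = (0.21)(55.2)(9.81)(9.20) = 1046 J
½mv² = mgh − W_f = 8231.0 − 1046 = 7184.8 J
v = √(2 × 7184.8/55.2) = 16.13 m/s

v = 16.1 m/s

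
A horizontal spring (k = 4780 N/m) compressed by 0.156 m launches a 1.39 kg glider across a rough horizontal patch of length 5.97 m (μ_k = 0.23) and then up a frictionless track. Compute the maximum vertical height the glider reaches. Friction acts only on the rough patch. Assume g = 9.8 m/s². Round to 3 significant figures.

Spring energy: E₀ = ½kx² = ½(4780)(0.156)² = 58.163 J
Friction: W_f = μ_k mg d = (0.23)(1.39)(9.8)(5.97) = 18.70 J
Energy at base of ramp: E = 58.163 − 18.70 = 39.459 J
At max height all remaining energy is PE: mgh = E ⇒ h = E/(mg) = 39.459/(1.39 × 9.8) = 2.897 m

h = 2.90 m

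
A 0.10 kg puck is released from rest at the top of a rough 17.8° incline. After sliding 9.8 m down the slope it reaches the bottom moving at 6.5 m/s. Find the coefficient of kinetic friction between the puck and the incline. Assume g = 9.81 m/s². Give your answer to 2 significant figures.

mgh = ½mv² + μ_k (mg cosθ) L, with h = L sinθ
mgL sinθ = 2.9389 J; ½mv² = 2.1125 J
W_f = 2.9389 − 2.1125 = 0.8264 J
μ_k = W_f/(mg cosθ · L) = 0.8264/(0.9340 × 9.8) = 0.09028

μ_k = 0.090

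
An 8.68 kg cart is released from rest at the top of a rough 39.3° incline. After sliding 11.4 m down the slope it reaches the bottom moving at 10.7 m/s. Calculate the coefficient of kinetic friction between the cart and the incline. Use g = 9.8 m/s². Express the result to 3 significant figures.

μ_k = 0.156

mgh = ½mv² + μ_k (mg cosθ) L, with h = L sinθ
mgL sinθ = 614.21 J; ½mv² = 496.89 J
W_f = 614.21 − 496.89 = 117.3 J
μ_k = W_f/(mg cosθ · L) = 117.3/(65.83 × 11.4) = 0.1563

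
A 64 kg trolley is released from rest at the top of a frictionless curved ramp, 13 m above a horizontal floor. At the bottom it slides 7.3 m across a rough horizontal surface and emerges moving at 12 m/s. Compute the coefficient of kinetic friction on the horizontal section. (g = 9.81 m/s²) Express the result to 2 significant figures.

Energy at the top = energy at the end + work done against friction:
mgh = ½mv² + μ_k m g d
mgh = 8161.9 J; ½mv² = 4608.0 J
W_f = 8161.9 − 4608.0 = 3554 J
μ_k = W_f/(mg·d) = 3554/(627.8 × 7.3) = 0.7754

μ_k = 0.78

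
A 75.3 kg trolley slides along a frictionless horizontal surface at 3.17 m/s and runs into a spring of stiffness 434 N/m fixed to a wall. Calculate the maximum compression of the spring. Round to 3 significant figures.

x = 1.32 m

All KE is stored as spring PE at maximum compression: ½mv² = ½kx²
x = v√(m/k) = 3.17 × √(75.3/434) = 1.320 m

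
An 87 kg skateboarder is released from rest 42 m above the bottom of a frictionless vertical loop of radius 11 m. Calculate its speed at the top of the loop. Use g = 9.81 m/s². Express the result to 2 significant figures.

v = 20 m/s

Energy conservation: mgh = ½mv_top² + mg(2r)
v_top² = 2g(h − 2r) = 2(9.81)(42 − 22.00) = 392.4
v_top = 19.81 m/s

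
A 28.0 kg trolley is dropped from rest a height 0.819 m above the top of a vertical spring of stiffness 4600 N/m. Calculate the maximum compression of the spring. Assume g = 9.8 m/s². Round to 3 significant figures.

x = 0.378 m

Let x be the compression. The total drop is H + x, and the trolley is instantaneously at rest at max compression, so energy conservation gives:
mg(H + x) = ½kx²
½(4600)x² − (28.0)(9.8)x − (28.0)(9.8)(0.819) = 0
2300x² − 274.4x − 224.7 = 0
x = [274.4 + √(75295 + 2.0675e+06)]/(2 × 2300) = 0.3779 m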